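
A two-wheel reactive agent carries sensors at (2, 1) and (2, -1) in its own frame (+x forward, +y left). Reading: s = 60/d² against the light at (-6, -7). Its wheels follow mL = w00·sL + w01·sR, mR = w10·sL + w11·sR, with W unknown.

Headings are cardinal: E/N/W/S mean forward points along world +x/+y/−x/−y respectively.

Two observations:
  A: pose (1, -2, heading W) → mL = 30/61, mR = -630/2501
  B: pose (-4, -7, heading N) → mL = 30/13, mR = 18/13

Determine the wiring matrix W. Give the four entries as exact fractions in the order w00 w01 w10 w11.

obs A: pose=(1,-2,W) → sL=60/41, sR=60/61, mL=30/61, mR=-630/2501
obs B: pose=(-4,-7,N) → sL=12, sR=60/13, mL=30/13, mR=18/13
sensor matrix S = [[60/41, 60/61], [12, 60/13]]; det S = -164160/32513
solve [mL_A; mL_B] = S·[w00; w01] and [mR_A; mR_B] = S·[w10; w11]:
  w00 = 0, w01 = 1/2, w10 = 1/2, w11 = -1

0 1/2 1/2 -1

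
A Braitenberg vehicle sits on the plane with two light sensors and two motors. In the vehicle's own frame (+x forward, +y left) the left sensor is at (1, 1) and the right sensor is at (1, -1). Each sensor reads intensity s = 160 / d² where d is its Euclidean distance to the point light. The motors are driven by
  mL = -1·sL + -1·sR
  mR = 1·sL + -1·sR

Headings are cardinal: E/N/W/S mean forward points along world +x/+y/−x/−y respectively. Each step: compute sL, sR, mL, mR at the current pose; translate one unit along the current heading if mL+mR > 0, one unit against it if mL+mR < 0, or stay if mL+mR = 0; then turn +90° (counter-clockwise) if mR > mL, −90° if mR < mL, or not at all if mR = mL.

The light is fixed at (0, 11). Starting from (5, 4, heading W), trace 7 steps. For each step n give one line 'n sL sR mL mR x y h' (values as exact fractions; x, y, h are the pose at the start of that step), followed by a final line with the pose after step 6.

0 2 40/13 -66/13 -14/13 5 4 W
1 160/113 160/89 -32320/10057 -3840/10057 6 4 S
2 80/37 80/49 -6880/1813 960/1813 6 5 E
3 160/41 160/61 -16320/2501 3200/2501 5 5 N
4 2 40/13 -66/13 -14/13 5 4 W
5 160/113 160/89 -32320/10057 -3840/10057 6 4 S
6 80/37 80/49 -6880/1813 960/1813 6 5 E
final 5 5 N

n=0: pose=(5,4,W); sL=2, sR=40/13; mL=-66/13, mR=-14/13; mL+mR=-80/13 → advance -1; mR−mL=4 → turn +1·90°
n=1: pose=(6,4,S); sL=160/113, sR=160/89; mL=-32320/10057, mR=-3840/10057; mL+mR=-320/89 → advance -1; mR−mL=320/113 → turn +1·90°
n=2: pose=(6,5,E); sL=80/37, sR=80/49; mL=-6880/1813, mR=960/1813; mL+mR=-160/49 → advance -1; mR−mL=160/37 → turn +1·90°
n=3: pose=(5,5,N); sL=160/41, sR=160/61; mL=-16320/2501, mR=3200/2501; mL+mR=-320/61 → advance -1; mR−mL=320/41 → turn +1·90°
n=4: pose=(5,4,W); sL=2, sR=40/13; mL=-66/13, mR=-14/13; mL+mR=-80/13 → advance -1; mR−mL=4 → turn +1·90°
n=5: pose=(6,4,S); sL=160/113, sR=160/89; mL=-32320/10057, mR=-3840/10057; mL+mR=-320/89 → advance -1; mR−mL=320/113 → turn +1·90°
n=6: pose=(6,5,E); sL=80/37, sR=80/49; mL=-6880/1813, mR=960/1813; mL+mR=-160/49 → advance -1; mR−mL=160/37 → turn +1·90°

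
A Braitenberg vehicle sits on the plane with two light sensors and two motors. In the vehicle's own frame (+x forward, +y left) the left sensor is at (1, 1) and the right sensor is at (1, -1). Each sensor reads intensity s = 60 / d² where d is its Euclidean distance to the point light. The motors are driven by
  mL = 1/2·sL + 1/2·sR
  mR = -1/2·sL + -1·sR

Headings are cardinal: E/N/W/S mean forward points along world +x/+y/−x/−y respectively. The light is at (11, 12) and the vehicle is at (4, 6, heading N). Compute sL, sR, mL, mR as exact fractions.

60/89 60/61 4500/5429 -7170/5429

left sensor world pos  = (3, 7); dL² = 89
right sensor world pos = (5, 7); dR² = 61
sL = 60/89 = 60/89
sR = 60/61 = 60/61
mL = 1/2·sL + 1/2·sR = 4500/5429
mR = -1/2·sL + -1·sR = -7170/5429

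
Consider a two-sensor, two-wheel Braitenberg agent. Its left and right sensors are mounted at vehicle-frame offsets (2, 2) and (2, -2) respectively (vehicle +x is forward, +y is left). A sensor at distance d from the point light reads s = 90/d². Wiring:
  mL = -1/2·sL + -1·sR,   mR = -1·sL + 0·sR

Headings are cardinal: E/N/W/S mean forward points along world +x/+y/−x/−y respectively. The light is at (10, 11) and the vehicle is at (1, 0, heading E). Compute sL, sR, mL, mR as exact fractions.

9/13 45/109 -2151/2834 -9/13

left sensor world pos  = (3, 2); dL² = 130
right sensor world pos = (3, -2); dR² = 218
sL = 90/130 = 9/13
sR = 90/218 = 45/109
mL = -1/2·sL + -1·sR = -2151/2834
mR = -1·sL + 0·sR = -9/13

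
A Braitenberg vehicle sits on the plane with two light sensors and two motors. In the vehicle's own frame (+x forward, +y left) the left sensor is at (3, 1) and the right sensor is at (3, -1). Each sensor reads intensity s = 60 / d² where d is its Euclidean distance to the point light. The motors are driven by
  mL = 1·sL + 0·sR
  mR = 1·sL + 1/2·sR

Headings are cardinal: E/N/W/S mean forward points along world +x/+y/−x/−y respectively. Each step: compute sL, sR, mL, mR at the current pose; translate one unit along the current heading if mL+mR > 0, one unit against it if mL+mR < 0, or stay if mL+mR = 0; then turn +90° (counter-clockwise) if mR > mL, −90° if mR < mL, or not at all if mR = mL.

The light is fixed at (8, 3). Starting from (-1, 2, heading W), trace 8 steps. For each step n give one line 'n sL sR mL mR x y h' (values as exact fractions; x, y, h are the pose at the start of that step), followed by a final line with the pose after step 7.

0 15/37 5/12 15/37 545/888 -1 2 W
1 60/97 60/137 60/97 11130/13289 -2 2 S
2 6/5 30/29 6/5 249/145 -2 1 E
3 60/101 12/13 60/101 1386/1313 -1 1 N
4 15/37 5/12 15/37 545/888 -1 2 W
5 60/97 60/137 60/97 11130/13289 -2 2 S
6 6/5 30/29 6/5 249/145 -2 1 E
7 60/101 12/13 60/101 1386/1313 -1 1 N
final -1 2 W

n=0: pose=(-1,2,W); sL=15/37, sR=5/12; mL=15/37, mR=545/888; mL+mR=905/888 → advance +1; mR−mL=5/24 → turn +1·90°
n=1: pose=(-2,2,S); sL=60/97, sR=60/137; mL=60/97, mR=11130/13289; mL+mR=19350/13289 → advance +1; mR−mL=30/137 → turn +1·90°
n=2: pose=(-2,1,E); sL=6/5, sR=30/29; mL=6/5, mR=249/145; mL+mR=423/145 → advance +1; mR−mL=15/29 → turn +1·90°
n=3: pose=(-1,1,N); sL=60/101, sR=12/13; mL=60/101, mR=1386/1313; mL+mR=2166/1313 → advance +1; mR−mL=6/13 → turn +1·90°
n=4: pose=(-1,2,W); sL=15/37, sR=5/12; mL=15/37, mR=545/888; mL+mR=905/888 → advance +1; mR−mL=5/24 → turn +1·90°
n=5: pose=(-2,2,S); sL=60/97, sR=60/137; mL=60/97, mR=11130/13289; mL+mR=19350/13289 → advance +1; mR−mL=30/137 → turn +1·90°
n=6: pose=(-2,1,E); sL=6/5, sR=30/29; mL=6/5, mR=249/145; mL+mR=423/145 → advance +1; mR−mL=15/29 → turn +1·90°
n=7: pose=(-1,1,N); sL=60/101, sR=12/13; mL=60/101, mR=1386/1313; mL+mR=2166/1313 → advance +1; mR−mL=6/13 → turn +1·90°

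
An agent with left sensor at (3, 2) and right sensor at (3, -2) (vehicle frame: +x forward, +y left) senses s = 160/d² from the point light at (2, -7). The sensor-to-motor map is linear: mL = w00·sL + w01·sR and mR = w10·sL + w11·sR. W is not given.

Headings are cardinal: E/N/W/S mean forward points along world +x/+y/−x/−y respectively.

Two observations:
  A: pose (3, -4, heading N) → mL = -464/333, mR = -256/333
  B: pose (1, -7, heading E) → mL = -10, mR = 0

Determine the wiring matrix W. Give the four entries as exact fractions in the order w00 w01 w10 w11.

1/2 -1 -1 1

obs A: pose=(3,-4,N) → sL=160/37, sR=32/9, mL=-464/333, mR=-256/333
obs B: pose=(1,-7,E) → sL=20, sR=20, mL=-10, mR=0
sensor matrix S = [[160/37, 32/9], [20, 20]]; det S = 5120/333
solve [mL_A; mL_B] = S·[w00; w01] and [mR_A; mR_B] = S·[w10; w11]:
  w00 = 1/2, w01 = -1, w10 = -1, w11 = 1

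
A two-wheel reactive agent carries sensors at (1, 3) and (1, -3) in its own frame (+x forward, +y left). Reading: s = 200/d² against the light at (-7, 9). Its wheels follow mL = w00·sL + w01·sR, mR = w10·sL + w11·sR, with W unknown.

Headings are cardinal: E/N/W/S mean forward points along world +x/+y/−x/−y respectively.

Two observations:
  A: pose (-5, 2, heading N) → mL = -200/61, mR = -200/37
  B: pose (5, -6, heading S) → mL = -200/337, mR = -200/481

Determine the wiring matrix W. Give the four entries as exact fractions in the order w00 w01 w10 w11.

obs A: pose=(-5,2,N) → sL=200/37, sR=200/61, mL=-200/61, mR=-200/37
obs B: pose=(5,-6,S) → sL=200/481, sR=200/337, mL=-200/337, mR=-200/481
sensor matrix S = [[200/37, 200/61], [200/481, 200/337]]; det S = 18240000/9887917
solve [mL_A; mL_B] = S·[w00; w01] and [mR_A; mR_B] = S·[w10; w11]:
  w00 = 0, w01 = -1, w10 = -1, w11 = 0

0 -1 -1 0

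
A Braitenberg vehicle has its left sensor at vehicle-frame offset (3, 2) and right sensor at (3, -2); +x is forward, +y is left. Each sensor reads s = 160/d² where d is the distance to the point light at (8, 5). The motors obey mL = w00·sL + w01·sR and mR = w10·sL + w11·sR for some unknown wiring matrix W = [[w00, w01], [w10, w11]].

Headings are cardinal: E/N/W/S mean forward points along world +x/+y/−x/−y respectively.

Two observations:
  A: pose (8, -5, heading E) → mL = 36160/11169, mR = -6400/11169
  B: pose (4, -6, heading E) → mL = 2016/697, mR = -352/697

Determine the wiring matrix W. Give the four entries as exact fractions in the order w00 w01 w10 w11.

1 1 -1/2 1/2

obs A: pose=(8,-5,E) → sL=160/73, sR=160/153, mL=36160/11169, mR=-6400/11169
obs B: pose=(4,-6,E) → sL=80/41, sR=16/17, mL=2016/697, mR=-352/697
sensor matrix S = [[160/73, 160/153], [80/41, 16/17]]; det S = 10240/457929
solve [mL_A; mL_B] = S·[w00; w01] and [mR_A; mR_B] = S·[w10; w11]:
  w00 = 1, w01 = 1, w10 = -1/2, w11 = 1/2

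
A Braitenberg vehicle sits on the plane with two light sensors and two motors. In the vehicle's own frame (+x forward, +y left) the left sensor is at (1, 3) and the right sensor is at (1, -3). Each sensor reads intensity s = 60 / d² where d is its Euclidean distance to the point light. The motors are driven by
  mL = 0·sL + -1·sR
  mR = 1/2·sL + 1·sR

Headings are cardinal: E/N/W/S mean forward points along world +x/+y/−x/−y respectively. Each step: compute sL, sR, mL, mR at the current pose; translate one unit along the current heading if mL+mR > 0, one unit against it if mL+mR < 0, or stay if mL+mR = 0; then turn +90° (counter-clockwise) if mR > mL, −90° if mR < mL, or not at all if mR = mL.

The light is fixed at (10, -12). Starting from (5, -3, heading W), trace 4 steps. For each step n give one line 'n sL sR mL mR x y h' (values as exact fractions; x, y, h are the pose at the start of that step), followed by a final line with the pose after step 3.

0 5/6 1/3 -1/3 3/4 5 -3 W
1 60/73 12/29 -12/29 1746/2117 4 -3 S
2 30/73 6/5 -6/5 513/365 4 -4 E
3 12/29 12/17 -12/17 450/493 5 -4 N
final 5 -3 W

n=0: pose=(5,-3,W); sL=5/6, sR=1/3; mL=-1/3, mR=3/4; mL+mR=5/12 → advance +1; mR−mL=13/12 → turn +1·90°
n=1: pose=(4,-3,S); sL=60/73, sR=12/29; mL=-12/29, mR=1746/2117; mL+mR=30/73 → advance +1; mR−mL=2622/2117 → turn +1·90°
n=2: pose=(4,-4,E); sL=30/73, sR=6/5; mL=-6/5, mR=513/365; mL+mR=15/73 → advance +1; mR−mL=951/365 → turn +1·90°
n=3: pose=(5,-4,N); sL=12/29, sR=12/17; mL=-12/17, mR=450/493; mL+mR=6/29 → advance +1; mR−mL=798/493 → turn +1·90°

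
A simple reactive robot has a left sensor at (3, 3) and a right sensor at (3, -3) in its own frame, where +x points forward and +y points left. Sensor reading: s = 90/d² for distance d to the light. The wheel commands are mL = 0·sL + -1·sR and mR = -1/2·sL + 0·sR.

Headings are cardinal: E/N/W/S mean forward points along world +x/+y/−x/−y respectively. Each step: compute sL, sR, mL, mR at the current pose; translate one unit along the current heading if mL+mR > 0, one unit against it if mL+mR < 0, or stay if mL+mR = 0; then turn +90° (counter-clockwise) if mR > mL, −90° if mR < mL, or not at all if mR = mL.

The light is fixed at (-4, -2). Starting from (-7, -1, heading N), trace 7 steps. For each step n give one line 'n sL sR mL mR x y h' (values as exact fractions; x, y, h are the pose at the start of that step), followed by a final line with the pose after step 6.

0 45/26 45/8 -45/8 -45/52 -7 -1 N
1 2 2 -2 -1 -7 -2 W
2 9 45/17 -45/17 -9/2 -6 -2 S
3 90/29 90/41 -90/41 -45/29 -6 -1 W
4 45/4 9/2 -9/2 -45/8 -5 -1 S
5 90/17 90/41 -90/41 -45/17 -5 0 W
6 45/17 45/17 -45/17 -45/34 -4 0 N
final -4 -1 W

n=0: pose=(-7,-1,N); sL=45/26, sR=45/8; mL=-45/8, mR=-45/52; mL+mR=-675/104 → advance -1; mR−mL=495/104 → turn +1·90°
n=1: pose=(-7,-2,W); sL=2, sR=2; mL=-2, mR=-1; mL+mR=-3 → advance -1; mR−mL=1 → turn +1·90°
n=2: pose=(-6,-2,S); sL=9, sR=45/17; mL=-45/17, mR=-9/2; mL+mR=-243/34 → advance -1; mR−mL=-63/34 → turn -1·90°
n=3: pose=(-6,-1,W); sL=90/29, sR=90/41; mL=-90/41, mR=-45/29; mL+mR=-4455/1189 → advance -1; mR−mL=765/1189 → turn +1·90°
n=4: pose=(-5,-1,S); sL=45/4, sR=9/2; mL=-9/2, mR=-45/8; mL+mR=-81/8 → advance -1; mR−mL=-9/8 → turn -1·90°
n=5: pose=(-5,0,W); sL=90/17, sR=90/41; mL=-90/41, mR=-45/17; mL+mR=-3375/697 → advance -1; mR−mL=-315/697 → turn -1·90°
n=6: pose=(-4,0,N); sL=45/17, sR=45/17; mL=-45/17, mR=-45/34; mL+mR=-135/34 → advance -1; mR−mL=45/34 → turn +1·90°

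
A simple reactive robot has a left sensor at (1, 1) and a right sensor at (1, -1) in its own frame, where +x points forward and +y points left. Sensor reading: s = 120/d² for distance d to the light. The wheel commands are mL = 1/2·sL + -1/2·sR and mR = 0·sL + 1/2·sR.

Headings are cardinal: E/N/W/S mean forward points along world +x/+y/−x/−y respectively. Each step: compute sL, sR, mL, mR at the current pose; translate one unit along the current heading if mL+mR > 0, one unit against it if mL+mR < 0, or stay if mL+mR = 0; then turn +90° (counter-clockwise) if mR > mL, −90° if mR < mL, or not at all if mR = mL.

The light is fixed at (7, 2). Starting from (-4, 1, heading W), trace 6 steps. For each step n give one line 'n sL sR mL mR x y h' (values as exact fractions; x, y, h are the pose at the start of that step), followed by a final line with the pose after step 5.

n=0: pose=(-4,1,W); sL=30/37, sR=5/6; mL=-5/444, mR=5/12; mL+mR=15/37 → advance +1; mR−mL=95/222 → turn +1·90°
n=1: pose=(-5,1,S); sL=24/25, sR=120/173; mL=576/4325, mR=60/173; mL+mR=12/25 → advance +1; mR−mL=924/4325 → turn +1·90°
n=2: pose=(-5,0,E); sL=60/61, sR=12/13; mL=24/793, mR=6/13; mL+mR=30/61 → advance +1; mR−mL=342/793 → turn +1·90°
n=3: pose=(-4,0,N); sL=24/29, sR=120/101; mL=-528/2929, mR=60/101; mL+mR=12/29 → advance +1; mR−mL=2268/2929 → turn +1·90°
n=4: pose=(-4,1,W); sL=30/37, sR=5/6; mL=-5/444, mR=5/12; mL+mR=15/37 → advance +1; mR−mL=95/222 → turn +1·90°
n=5: pose=(-5,1,S); sL=24/25, sR=120/173; mL=576/4325, mR=60/173; mL+mR=12/25 → advance +1; mR−mL=924/4325 → turn +1·90°

0 30/37 5/6 -5/444 5/12 -4 1 W
1 24/25 120/173 576/4325 60/173 -5 1 S
2 60/61 12/13 24/793 6/13 -5 0 E
3 24/29 120/101 -528/2929 60/101 -4 0 N
4 30/37 5/6 -5/444 5/12 -4 1 W
5 24/25 120/173 576/4325 60/173 -5 1 S
final -5 0 E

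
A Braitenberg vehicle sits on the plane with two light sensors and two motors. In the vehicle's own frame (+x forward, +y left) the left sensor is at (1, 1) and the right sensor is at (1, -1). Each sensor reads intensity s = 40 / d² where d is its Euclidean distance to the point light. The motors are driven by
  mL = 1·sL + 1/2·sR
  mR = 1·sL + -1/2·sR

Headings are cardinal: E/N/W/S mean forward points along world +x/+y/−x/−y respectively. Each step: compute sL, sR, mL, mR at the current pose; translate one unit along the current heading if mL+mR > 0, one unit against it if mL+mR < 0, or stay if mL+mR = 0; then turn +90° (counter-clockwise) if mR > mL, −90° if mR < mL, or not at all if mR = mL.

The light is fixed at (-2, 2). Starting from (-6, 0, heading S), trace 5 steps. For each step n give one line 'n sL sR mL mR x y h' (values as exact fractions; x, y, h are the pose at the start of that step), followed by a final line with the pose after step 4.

n=0: pose=(-6,0,S); sL=20/9, sR=20/17; mL=430/153, mR=250/153; mL+mR=40/9 → advance +1; mR−mL=-20/17 → turn -1·90°
n=1: pose=(-6,-1,W); sL=40/41, sR=40/29; mL=1980/1189, mR=340/1189; mL+mR=80/41 → advance +1; mR−mL=-40/29 → turn -1·90°
n=2: pose=(-7,-1,N); sL=1, sR=2; mL=2, mR=0; mL+mR=2 → advance +1; mR−mL=-2 → turn -1·90°
n=3: pose=(-7,0,E); sL=40/17, sR=8/5; mL=268/85, mR=132/85; mL+mR=80/17 → advance +1; mR−mL=-8/5 → turn -1·90°
n=4: pose=(-6,0,S); sL=20/9, sR=20/17; mL=430/153, mR=250/153; mL+mR=40/9 → advance +1; mR−mL=-20/17 → turn -1·90°

0 20/9 20/17 430/153 250/153 -6 0 S
1 40/41 40/29 1980/1189 340/1189 -6 -1 W
2 1 2 2 0 -7 -1 N
3 40/17 8/5 268/85 132/85 -7 0 E
4 20/9 20/17 430/153 250/153 -6 0 S
final -6 -1 W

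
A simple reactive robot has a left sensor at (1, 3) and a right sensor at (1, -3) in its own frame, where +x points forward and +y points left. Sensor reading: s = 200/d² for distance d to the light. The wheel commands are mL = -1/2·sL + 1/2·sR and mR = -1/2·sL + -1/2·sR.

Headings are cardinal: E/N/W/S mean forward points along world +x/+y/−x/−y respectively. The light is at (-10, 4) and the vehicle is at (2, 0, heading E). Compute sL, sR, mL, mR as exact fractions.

20/17 100/109 -240/1853 -1940/1853

left sensor world pos  = (3, 3); dL² = 170
right sensor world pos = (3, -3); dR² = 218
sL = 200/170 = 20/17
sR = 200/218 = 100/109
mL = -1/2·sL + 1/2·sR = -240/1853
mR = -1/2·sL + -1/2·sR = -1940/1853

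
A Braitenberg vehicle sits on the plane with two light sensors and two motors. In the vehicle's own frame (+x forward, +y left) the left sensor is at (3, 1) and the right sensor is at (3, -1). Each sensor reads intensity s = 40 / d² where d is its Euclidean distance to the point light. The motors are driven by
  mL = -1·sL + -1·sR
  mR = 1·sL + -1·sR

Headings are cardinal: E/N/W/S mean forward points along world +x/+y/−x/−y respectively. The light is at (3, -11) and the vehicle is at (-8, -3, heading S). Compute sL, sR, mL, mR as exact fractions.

8/25 40/169 -2352/4225 352/4225

left sensor world pos  = (-7, -6); dL² = 125
right sensor world pos = (-9, -6); dR² = 169
sL = 40/125 = 8/25
sR = 40/169 = 40/169
mL = -1·sL + -1·sR = -2352/4225
mR = 1·sL + -1·sR = 352/4225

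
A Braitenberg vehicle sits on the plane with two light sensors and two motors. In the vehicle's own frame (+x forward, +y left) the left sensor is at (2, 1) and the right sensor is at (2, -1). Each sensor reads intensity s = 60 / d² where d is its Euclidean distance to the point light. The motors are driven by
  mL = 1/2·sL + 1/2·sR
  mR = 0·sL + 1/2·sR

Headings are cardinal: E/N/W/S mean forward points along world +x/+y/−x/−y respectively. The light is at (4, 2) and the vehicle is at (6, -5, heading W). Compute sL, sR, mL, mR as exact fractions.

left sensor world pos  = (4, -6); dL² = 64
right sensor world pos = (4, -4); dR² = 36
sL = 60/64 = 15/16
sR = 60/36 = 5/3
mL = 1/2·sL + 1/2·sR = 125/96
mR = 0·sL + 1/2·sR = 5/6

15/16 5/3 125/96 5/6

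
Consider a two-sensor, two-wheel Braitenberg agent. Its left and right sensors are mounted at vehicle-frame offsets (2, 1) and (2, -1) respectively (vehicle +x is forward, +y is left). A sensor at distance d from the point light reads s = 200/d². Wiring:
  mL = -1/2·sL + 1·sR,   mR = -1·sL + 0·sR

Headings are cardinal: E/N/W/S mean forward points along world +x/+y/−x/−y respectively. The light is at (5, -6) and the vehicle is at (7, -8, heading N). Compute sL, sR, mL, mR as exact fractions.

left sensor world pos  = (6, -6); dL² = 1
right sensor world pos = (8, -6); dR² = 9
sL = 200/1 = 200
sR = 200/9 = 200/9
mL = -1/2·sL + 1·sR = -700/9
mR = -1·sL + 0·sR = -200

200 200/9 -700/9 -200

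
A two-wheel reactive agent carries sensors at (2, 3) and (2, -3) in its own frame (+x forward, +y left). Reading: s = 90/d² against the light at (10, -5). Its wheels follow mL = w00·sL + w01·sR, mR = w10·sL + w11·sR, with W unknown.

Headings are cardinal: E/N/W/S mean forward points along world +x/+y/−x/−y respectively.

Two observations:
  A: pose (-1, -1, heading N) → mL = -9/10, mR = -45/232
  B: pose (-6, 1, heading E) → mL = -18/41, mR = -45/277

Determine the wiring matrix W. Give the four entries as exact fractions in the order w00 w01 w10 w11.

0 -1 -1/2 0

obs A: pose=(-1,-1,N) → sL=45/116, sR=9/10, mL=-9/10, mR=-45/232
obs B: pose=(-6,1,E) → sL=90/277, sR=18/41, mL=-18/41, mR=-45/277
sensor matrix S = [[45/116, 9/10], [90/277, 18/41]]; det S = -80433/658706
solve [mL_A; mL_B] = S·[w00; w01] and [mR_A; mR_B] = S·[w10; w11]:
  w00 = 0, w01 = -1, w10 = -1/2, w11 = 0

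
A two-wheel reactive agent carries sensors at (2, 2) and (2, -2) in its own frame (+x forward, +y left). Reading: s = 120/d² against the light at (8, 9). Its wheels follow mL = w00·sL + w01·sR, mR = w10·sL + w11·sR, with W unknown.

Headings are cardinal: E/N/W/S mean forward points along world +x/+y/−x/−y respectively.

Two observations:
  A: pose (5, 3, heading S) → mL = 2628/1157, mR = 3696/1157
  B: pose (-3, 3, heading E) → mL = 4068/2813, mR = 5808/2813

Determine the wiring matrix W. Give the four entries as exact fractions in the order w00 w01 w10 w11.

obs A: pose=(5,3,S) → sL=24/13, sR=120/89, mL=2628/1157, mR=3696/1157
obs B: pose=(-3,3,E) → sL=120/97, sR=24/29, mL=4068/2813, mR=5808/2813
sensor matrix S = [[24/13, 120/89], [120/97, 24/29]]; det S = -456192/3254641
solve [mL_A; mL_B] = S·[w00; w01] and [mR_A; mR_B] = S·[w10; w11]:
  w00 = 1/2, w01 = 1, w10 = 1, w11 = 1

1/2 1 1 1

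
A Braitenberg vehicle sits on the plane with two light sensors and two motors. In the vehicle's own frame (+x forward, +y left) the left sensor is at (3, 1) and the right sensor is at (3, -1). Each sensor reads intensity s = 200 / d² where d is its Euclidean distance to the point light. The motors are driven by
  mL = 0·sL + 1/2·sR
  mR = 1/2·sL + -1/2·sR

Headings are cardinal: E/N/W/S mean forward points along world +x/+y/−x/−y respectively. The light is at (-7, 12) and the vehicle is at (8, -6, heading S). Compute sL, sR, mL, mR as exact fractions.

200/697 200/637 100/637 -6000/443989

left sensor world pos  = (9, -9); dL² = 697
right sensor world pos = (7, -9); dR² = 637
sL = 200/697 = 200/697
sR = 200/637 = 200/637
mL = 0·sL + 1/2·sR = 100/637
mR = 1/2·sL + -1/2·sR = -6000/443989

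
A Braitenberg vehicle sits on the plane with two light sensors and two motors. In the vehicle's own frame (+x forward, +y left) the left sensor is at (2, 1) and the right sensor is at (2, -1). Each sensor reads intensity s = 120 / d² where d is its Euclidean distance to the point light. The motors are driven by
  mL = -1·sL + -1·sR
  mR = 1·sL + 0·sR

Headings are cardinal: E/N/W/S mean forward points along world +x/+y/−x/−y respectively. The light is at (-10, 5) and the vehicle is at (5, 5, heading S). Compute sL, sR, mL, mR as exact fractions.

6/13 3/5 -69/65 6/13

left sensor world pos  = (6, 3); dL² = 260
right sensor world pos = (4, 3); dR² = 200
sL = 120/260 = 6/13
sR = 120/200 = 3/5
mL = -1·sL + -1·sR = -69/65
mR = 1·sL + 0·sR = 6/13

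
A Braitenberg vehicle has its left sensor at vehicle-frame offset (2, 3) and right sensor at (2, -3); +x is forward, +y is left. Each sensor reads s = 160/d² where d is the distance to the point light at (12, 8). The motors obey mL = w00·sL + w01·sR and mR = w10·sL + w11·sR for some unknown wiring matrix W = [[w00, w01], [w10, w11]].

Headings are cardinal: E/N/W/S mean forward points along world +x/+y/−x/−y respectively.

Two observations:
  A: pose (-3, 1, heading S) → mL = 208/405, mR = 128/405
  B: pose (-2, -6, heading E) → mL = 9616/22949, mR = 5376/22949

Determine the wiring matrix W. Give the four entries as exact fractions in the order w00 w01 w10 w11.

obs A: pose=(-3,1,S) → sL=32/45, sR=32/81, mL=208/405, mR=128/405
obs B: pose=(-2,-6,E) → sL=32/53, sR=160/433, mL=9616/22949, mR=5376/22949
sensor matrix S = [[32/45, 32/81], [32/53, 160/433]]; det S = 45056/1858869
solve [mL_A; mL_B] = S·[w00; w01] and [mR_A; mR_B] = S·[w10; w11]:
  w00 = 1, w01 = -1/2, w10 = 1, w11 = -1

1 -1/2 1 -1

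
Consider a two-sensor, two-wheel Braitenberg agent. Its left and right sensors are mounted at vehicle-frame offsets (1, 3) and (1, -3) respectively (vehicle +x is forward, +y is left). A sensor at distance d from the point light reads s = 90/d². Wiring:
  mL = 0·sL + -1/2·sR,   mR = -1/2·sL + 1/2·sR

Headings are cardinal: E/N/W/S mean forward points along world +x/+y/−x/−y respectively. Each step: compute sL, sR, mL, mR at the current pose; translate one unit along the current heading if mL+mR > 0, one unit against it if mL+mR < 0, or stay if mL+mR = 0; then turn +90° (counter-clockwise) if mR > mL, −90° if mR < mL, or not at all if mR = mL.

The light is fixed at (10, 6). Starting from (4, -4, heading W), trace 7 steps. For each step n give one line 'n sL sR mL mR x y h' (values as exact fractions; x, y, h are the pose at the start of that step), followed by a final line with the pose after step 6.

0 45/109 45/49 -45/98 1350/5341 4 -4 W
1 18/25 18/37 -9/37 -108/925 5 -4 S
2 45/26 9/16 -9/32 -243/416 5 -3 E
3 90/109 90/181 -45/181 -3240/19729 4 -3 S
4 9/5 45/73 -45/146 -216/365 4 -2 E
5 90/97 90/181 -45/181 -3780/17557 3 -2 S
6 45/26 45/68 -45/136 -945/1768 3 -1 E
final 2 -1 S

n=0: pose=(4,-4,W); sL=45/109, sR=45/49; mL=-45/98, mR=1350/5341; mL+mR=-45/218 → advance -1; mR−mL=7605/10682 → turn +1·90°
n=1: pose=(5,-4,S); sL=18/25, sR=18/37; mL=-9/37, mR=-108/925; mL+mR=-9/25 → advance -1; mR−mL=117/925 → turn +1·90°
n=2: pose=(5,-3,E); sL=45/26, sR=9/16; mL=-9/32, mR=-243/416; mL+mR=-45/52 → advance -1; mR−mL=-63/208 → turn -1·90°
n=3: pose=(4,-3,S); sL=90/109, sR=90/181; mL=-45/181, mR=-3240/19729; mL+mR=-45/109 → advance -1; mR−mL=1665/19729 → turn +1·90°
n=4: pose=(4,-2,E); sL=9/5, sR=45/73; mL=-45/146, mR=-216/365; mL+mR=-9/10 → advance -1; mR−mL=-207/730 → turn -1·90°
n=5: pose=(3,-2,S); sL=90/97, sR=90/181; mL=-45/181, mR=-3780/17557; mL+mR=-45/97 → advance -1; mR−mL=585/17557 → turn +1·90°
n=6: pose=(3,-1,E); sL=45/26, sR=45/68; mL=-45/136, mR=-945/1768; mL+mR=-45/52 → advance -1; mR−mL=-45/221 → turn -1·90°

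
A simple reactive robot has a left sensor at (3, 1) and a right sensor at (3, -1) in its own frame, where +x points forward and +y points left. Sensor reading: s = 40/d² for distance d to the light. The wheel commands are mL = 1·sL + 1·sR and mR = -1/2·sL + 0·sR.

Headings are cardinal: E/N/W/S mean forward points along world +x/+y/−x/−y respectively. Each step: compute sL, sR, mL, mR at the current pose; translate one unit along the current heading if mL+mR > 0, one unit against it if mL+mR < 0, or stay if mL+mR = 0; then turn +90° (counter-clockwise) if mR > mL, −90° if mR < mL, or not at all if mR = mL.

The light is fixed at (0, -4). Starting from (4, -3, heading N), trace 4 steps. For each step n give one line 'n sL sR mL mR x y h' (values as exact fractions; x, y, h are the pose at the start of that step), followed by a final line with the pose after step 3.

n=0: pose=(4,-3,N); sL=8/5, sR=40/41; mL=528/205, mR=-4/5; mL+mR=364/205 → advance +1; mR−mL=-692/205 → turn -1·90°
n=1: pose=(4,-2,E); sL=20/29, sR=4/5; mL=216/145, mR=-10/29; mL+mR=166/145 → advance +1; mR−mL=-266/145 → turn -1·90°
n=2: pose=(5,-2,S); sL=40/37, sR=40/17; mL=2160/629, mR=-20/37; mL+mR=1820/629 → advance +1; mR−mL=-2500/629 → turn -1·90°
n=3: pose=(5,-3,W); sL=10, sR=5; mL=15, mR=-5; mL+mR=10 → advance +1; mR−mL=-20 → turn -1·90°

0 8/5 40/41 528/205 -4/5 4 -3 N
1 20/29 4/5 216/145 -10/29 4 -2 E
2 40/37 40/17 2160/629 -20/37 5 -2 S
3 10 5 15 -5 5 -3 W
final 4 -3 N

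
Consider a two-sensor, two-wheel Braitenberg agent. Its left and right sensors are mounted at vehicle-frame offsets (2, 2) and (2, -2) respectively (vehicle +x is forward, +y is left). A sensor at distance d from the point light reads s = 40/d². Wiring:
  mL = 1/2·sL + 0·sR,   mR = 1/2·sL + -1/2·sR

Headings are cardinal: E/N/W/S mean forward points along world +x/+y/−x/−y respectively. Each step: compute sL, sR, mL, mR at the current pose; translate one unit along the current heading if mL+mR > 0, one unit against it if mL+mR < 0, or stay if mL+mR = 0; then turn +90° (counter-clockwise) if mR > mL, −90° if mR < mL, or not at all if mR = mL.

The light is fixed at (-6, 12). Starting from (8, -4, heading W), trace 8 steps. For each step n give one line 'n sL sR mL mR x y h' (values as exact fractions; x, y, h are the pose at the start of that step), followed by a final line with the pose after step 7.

n=0: pose=(8,-4,W); sL=10/117, sR=2/17; mL=5/117, mR=-32/1989; mL+mR=53/1989 → advance +1; mR−mL=-1/17 → turn -1·90°
n=1: pose=(7,-4,N); sL=40/317, sR=40/421; mL=20/317, mR=2080/133457; mL+mR=10500/133457 → advance +1; mR−mL=-20/421 → turn -1·90°
n=2: pose=(7,-3,E); sL=20/197, sR=20/257; mL=10/197, mR=600/50629; mL+mR=3170/50629 → advance +1; mR−mL=-10/257 → turn -1·90°
n=3: pose=(8,-3,S); sL=8/109, sR=40/433; mL=4/109, mR=-448/47197; mL+mR=1284/47197 → advance +1; mR−mL=-20/433 → turn -1·90°
n=4: pose=(8,-4,W); sL=10/117, sR=2/17; mL=5/117, mR=-32/1989; mL+mR=53/1989 → advance +1; mR−mL=-1/17 → turn -1·90°
n=5: pose=(7,-4,N); sL=40/317, sR=40/421; mL=20/317, mR=2080/133457; mL+mR=10500/133457 → advance +1; mR−mL=-20/421 → turn -1·90°
n=6: pose=(7,-3,E); sL=20/197, sR=20/257; mL=10/197, mR=600/50629; mL+mR=3170/50629 → advance +1; mR−mL=-10/257 → turn -1·90°
n=7: pose=(8,-3,S); sL=8/109, sR=40/433; mL=4/109, mR=-448/47197; mL+mR=1284/47197 → advance +1; mR−mL=-20/433 → turn -1·90°

0 10/117 2/17 5/117 -32/1989 8 -4 W
1 40/317 40/421 20/317 2080/133457 7 -4 N
2 20/197 20/257 10/197 600/50629 7 -3 E
3 8/109 40/433 4/109 -448/47197 8 -3 S
4 10/117 2/17 5/117 -32/1989 8 -4 W
5 40/317 40/421 20/317 2080/133457 7 -4 N
6 20/197 20/257 10/197 600/50629 7 -3 E
7 8/109 40/433 4/109 -448/47197 8 -3 S
final 8 -4 W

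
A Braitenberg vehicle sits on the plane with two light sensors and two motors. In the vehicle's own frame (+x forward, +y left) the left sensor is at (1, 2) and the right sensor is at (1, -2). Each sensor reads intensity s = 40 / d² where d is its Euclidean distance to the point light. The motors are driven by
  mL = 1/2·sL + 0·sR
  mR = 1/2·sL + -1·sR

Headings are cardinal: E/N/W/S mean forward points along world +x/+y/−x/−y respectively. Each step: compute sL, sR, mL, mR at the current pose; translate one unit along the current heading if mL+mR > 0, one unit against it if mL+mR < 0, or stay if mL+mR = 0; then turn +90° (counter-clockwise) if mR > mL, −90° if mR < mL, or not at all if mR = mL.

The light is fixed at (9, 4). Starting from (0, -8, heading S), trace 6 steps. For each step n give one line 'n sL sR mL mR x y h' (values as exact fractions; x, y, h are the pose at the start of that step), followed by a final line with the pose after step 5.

0 20/109 4/29 10/109 -146/3161 0 -8 S
1 8/65 40/221 4/65 -132/1105 0 -9 W
2 10/61 2/9 5/61 -77/549 1 -9 N
3 40/193 8/61 20/193 -324/11773 1 -10 E
4 4/25 20/153 2/25 -194/3825 2 -10 S
5 40/353 40/233 20/353 -9460/82249 2 -11 W
final 3 -11 N

n=0: pose=(0,-8,S); sL=20/109, sR=4/29; mL=10/109, mR=-146/3161; mL+mR=144/3161 → advance +1; mR−mL=-4/29 → turn -1·90°
n=1: pose=(0,-9,W); sL=8/65, sR=40/221; mL=4/65, mR=-132/1105; mL+mR=-64/1105 → advance -1; mR−mL=-40/221 → turn -1·90°
n=2: pose=(1,-9,N); sL=10/61, sR=2/9; mL=5/61, mR=-77/549; mL+mR=-32/549 → advance -1; mR−mL=-2/9 → turn -1·90°
n=3: pose=(1,-10,E); sL=40/193, sR=8/61; mL=20/193, mR=-324/11773; mL+mR=896/11773 → advance +1; mR−mL=-8/61 → turn -1·90°
n=4: pose=(2,-10,S); sL=4/25, sR=20/153; mL=2/25, mR=-194/3825; mL+mR=112/3825 → advance +1; mR−mL=-20/153 → turn -1·90°
n=5: pose=(2,-11,W); sL=40/353, sR=40/233; mL=20/353, mR=-9460/82249; mL+mR=-4800/82249 → advance -1; mR−mL=-40/233 → turn -1·90°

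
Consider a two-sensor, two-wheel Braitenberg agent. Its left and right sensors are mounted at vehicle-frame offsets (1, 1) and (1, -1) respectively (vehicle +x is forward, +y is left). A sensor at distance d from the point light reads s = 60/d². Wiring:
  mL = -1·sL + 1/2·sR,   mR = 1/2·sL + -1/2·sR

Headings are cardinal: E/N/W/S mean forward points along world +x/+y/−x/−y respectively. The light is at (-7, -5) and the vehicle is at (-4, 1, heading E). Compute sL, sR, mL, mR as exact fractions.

left sensor world pos  = (-3, 2); dL² = 65
right sensor world pos = (-3, 0); dR² = 41
sL = 60/65 = 12/13
sR = 60/41 = 60/41
mL = -1·sL + 1/2·sR = -102/533
mR = 1/2·sL + -1/2·sR = -144/533

12/13 60/41 -102/533 -144/533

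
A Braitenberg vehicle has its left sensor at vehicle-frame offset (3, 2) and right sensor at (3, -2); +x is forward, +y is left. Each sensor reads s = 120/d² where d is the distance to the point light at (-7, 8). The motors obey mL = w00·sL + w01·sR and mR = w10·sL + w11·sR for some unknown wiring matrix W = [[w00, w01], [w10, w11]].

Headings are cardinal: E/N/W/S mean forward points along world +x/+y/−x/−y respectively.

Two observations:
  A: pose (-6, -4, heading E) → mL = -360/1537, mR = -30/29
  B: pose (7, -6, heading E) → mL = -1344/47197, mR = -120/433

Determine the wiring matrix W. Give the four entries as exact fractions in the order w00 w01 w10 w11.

-1/2 1/2 -1 0

obs A: pose=(-6,-4,E) → sL=30/29, sR=30/53, mL=-360/1537, mR=-30/29
obs B: pose=(7,-6,E) → sL=120/433, sR=24/109, mL=-1344/47197, mR=-120/433
sensor matrix S = [[30/29, 30/53], [120/433, 24/109]]; det S = 5143680/72541789
solve [mL_A; mL_B] = S·[w00; w01] and [mR_A; mR_B] = S·[w10; w11]:
  w00 = -1/2, w01 = 1/2, w10 = -1, w11 = 0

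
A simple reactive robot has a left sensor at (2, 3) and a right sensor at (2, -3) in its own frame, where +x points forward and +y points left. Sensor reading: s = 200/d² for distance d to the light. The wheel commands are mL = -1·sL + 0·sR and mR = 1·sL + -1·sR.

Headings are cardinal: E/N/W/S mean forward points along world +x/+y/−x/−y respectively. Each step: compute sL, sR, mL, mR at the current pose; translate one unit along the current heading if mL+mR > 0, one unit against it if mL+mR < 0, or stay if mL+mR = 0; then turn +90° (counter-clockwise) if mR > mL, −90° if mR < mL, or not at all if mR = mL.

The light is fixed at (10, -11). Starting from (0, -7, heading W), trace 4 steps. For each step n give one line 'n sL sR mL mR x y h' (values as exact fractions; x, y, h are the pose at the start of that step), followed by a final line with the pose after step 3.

0 40/29 200/193 -40/29 1920/5597 0 -7 W
1 5 50/37 -5 135/37 1 -7 S
2 200/113 200/53 -200/113 -12000/5989 1 -6 E
3 100/29 100/89 -100/29 6000/2581 0 -6 S
final 0 -5 E

n=0: pose=(0,-7,W); sL=40/29, sR=200/193; mL=-40/29, mR=1920/5597; mL+mR=-200/193 → advance -1; mR−mL=9640/5597 → turn +1·90°
n=1: pose=(1,-7,S); sL=5, sR=50/37; mL=-5, mR=135/37; mL+mR=-50/37 → advance -1; mR−mL=320/37 → turn +1·90°
n=2: pose=(1,-6,E); sL=200/113, sR=200/53; mL=-200/113, mR=-12000/5989; mL+mR=-200/53 → advance -1; mR−mL=-1400/5989 → turn -1·90°
n=3: pose=(0,-6,S); sL=100/29, sR=100/89; mL=-100/29, mR=6000/2581; mL+mR=-100/89 → advance -1; mR−mL=14900/2581 → turn +1·90°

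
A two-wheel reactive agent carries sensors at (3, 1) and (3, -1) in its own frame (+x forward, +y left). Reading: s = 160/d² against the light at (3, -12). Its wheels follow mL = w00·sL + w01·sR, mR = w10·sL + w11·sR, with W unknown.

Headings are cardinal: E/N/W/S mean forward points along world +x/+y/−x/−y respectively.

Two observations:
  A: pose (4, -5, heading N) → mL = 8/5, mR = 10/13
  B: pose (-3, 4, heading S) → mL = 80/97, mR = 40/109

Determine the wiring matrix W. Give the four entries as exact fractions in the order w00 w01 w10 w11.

obs A: pose=(4,-5,N) → sL=8/5, sR=20/13, mL=8/5, mR=10/13
obs B: pose=(-3,4,S) → sL=80/97, sR=80/109, mL=80/97, mR=40/109
sensor matrix S = [[8/5, 20/13], [80/97, 80/109]]; det S = -12992/137449
solve [mL_A; mL_B] = S·[w00; w01] and [mR_A; mR_B] = S·[w10; w11]:
  w00 = 1, w01 = 0, w10 = 0, w11 = 1/2

1 0 0 1/2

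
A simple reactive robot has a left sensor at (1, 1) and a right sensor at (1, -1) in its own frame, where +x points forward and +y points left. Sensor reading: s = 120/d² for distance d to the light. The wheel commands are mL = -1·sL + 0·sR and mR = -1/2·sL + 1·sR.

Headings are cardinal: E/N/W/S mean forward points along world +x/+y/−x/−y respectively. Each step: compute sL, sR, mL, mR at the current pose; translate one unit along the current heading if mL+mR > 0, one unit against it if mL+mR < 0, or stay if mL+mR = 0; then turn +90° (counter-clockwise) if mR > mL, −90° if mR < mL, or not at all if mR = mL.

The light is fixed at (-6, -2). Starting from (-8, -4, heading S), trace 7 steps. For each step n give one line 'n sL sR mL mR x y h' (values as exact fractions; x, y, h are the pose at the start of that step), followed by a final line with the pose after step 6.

n=0: pose=(-8,-4,S); sL=12, sR=20/3; mL=-12, mR=2/3; mL+mR=-34/3 → advance -1; mR−mL=38/3 → turn +1·90°
n=1: pose=(-8,-3,E); sL=120, sR=24; mL=-120, mR=-36; mL+mR=-156 → advance -1; mR−mL=84 → turn +1·90°
n=2: pose=(-9,-3,N); sL=15/2, sR=30; mL=-15/2, mR=105/4; mL+mR=75/4 → advance +1; mR−mL=135/4 → turn +1·90°
n=3: pose=(-9,-2,W); sL=120/17, sR=120/17; mL=-120/17, mR=60/17; mL+mR=-60/17 → advance -1; mR−mL=180/17 → turn +1·90°
n=4: pose=(-8,-2,S); sL=60, sR=12; mL=-60, mR=-18; mL+mR=-78 → advance -1; mR−mL=42 → turn +1·90°
n=5: pose=(-8,-1,E); sL=24, sR=120; mL=-24, mR=108; mL+mR=84 → advance +1; mR−mL=132 → turn +1·90°
n=6: pose=(-7,-1,N); sL=15, sR=30; mL=-15, mR=45/2; mL+mR=15/2 → advance +1; mR−mL=75/2 → turn +1·90°

0 12 20/3 -12 2/3 -8 -4 S
1 120 24 -120 -36 -8 -3 E
2 15/2 30 -15/2 105/4 -9 -3 N
3 120/17 120/17 -120/17 60/17 -9 -2 W
4 60 12 -60 -18 -8 -2 S
5 24 120 -24 108 -8 -1 E
6 15 30 -15 45/2 -7 -1 N
final -7 0 W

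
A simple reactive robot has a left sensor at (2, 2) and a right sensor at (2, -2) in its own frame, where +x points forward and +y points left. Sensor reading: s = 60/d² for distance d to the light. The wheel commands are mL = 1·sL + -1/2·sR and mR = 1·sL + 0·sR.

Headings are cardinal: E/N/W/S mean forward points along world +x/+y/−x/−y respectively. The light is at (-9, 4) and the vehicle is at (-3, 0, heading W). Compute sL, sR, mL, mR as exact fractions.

left sensor world pos  = (-5, -2); dL² = 52
right sensor world pos = (-5, 2); dR² = 20
sL = 60/52 = 15/13
sR = 60/20 = 3
mL = 1·sL + -1/2·sR = -9/26
mR = 1·sL + 0·sR = 15/13

15/13 3 -9/26 15/13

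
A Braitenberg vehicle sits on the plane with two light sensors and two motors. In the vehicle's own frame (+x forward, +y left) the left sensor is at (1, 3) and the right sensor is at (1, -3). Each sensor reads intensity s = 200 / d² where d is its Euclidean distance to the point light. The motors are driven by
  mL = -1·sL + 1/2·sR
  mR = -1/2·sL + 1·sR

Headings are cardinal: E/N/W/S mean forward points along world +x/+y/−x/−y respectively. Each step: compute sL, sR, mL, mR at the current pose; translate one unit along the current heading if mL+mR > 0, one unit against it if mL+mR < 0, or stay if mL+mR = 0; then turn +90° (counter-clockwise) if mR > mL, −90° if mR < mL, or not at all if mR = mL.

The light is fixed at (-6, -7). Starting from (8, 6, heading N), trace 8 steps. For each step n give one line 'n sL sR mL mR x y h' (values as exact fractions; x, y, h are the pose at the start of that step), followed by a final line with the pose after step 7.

0 200/317 40/97 -13060/30749 2980/30749 8 6 N
1 4/5 100/197 -538/985 106/985 8 5 W
2 40/89 40/53 -340/4717 2500/4717 9 5 S
3 50/113 5/8 -235/1808 365/904 9 4 E
4 200/313 40/101 -13940/31613 2420/31613 10 4 N
5 100/137 100/197 -12850/26989 3850/26989 10 3 W
6 200/481 200/277 -7300/133237 68500/133237 11 3 S
7 50/117 5/9 -35/234 40/117 11 2 E
final 12 2 N

n=0: pose=(8,6,N); sL=200/317, sR=40/97; mL=-13060/30749, mR=2980/30749; mL+mR=-10080/30749 → advance -1; mR−mL=16040/30749 → turn +1·90°
n=1: pose=(8,5,W); sL=4/5, sR=100/197; mL=-538/985, mR=106/985; mL+mR=-432/985 → advance -1; mR−mL=644/985 → turn +1·90°
n=2: pose=(9,5,S); sL=40/89, sR=40/53; mL=-340/4717, mR=2500/4717; mL+mR=2160/4717 → advance +1; mR−mL=2840/4717 → turn +1·90°
n=3: pose=(9,4,E); sL=50/113, sR=5/8; mL=-235/1808, mR=365/904; mL+mR=495/1808 → advance +1; mR−mL=965/1808 → turn +1·90°
n=4: pose=(10,4,N); sL=200/313, sR=40/101; mL=-13940/31613, mR=2420/31613; mL+mR=-11520/31613 → advance -1; mR−mL=16360/31613 → turn +1·90°
n=5: pose=(10,3,W); sL=100/137, sR=100/197; mL=-12850/26989, mR=3850/26989; mL+mR=-9000/26989 → advance -1; mR−mL=16700/26989 → turn +1·90°
n=6: pose=(11,3,S); sL=200/481, sR=200/277; mL=-7300/133237, mR=68500/133237; mL+mR=61200/133237 → advance +1; mR−mL=75800/133237 → turn +1·90°
n=7: pose=(11,2,E); sL=50/117, sR=5/9; mL=-35/234, mR=40/117; mL+mR=5/26 → advance +1; mR−mL=115/234 → turn +1·90°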